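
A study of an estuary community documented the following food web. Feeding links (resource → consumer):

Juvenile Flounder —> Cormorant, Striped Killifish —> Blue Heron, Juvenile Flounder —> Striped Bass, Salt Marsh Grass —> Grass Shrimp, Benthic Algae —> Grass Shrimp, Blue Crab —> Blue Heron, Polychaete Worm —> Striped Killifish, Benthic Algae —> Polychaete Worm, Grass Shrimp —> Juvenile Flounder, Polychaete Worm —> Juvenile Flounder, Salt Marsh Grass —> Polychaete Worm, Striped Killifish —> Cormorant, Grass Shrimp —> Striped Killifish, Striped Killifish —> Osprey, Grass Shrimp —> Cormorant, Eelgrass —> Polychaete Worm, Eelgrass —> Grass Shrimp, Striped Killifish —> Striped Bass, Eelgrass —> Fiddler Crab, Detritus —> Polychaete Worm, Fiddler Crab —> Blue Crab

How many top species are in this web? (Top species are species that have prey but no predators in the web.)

Top species (has prey, but nothing eats it): Blue Heron, Cormorant, Osprey, Striped Bass.
Count: 4.

4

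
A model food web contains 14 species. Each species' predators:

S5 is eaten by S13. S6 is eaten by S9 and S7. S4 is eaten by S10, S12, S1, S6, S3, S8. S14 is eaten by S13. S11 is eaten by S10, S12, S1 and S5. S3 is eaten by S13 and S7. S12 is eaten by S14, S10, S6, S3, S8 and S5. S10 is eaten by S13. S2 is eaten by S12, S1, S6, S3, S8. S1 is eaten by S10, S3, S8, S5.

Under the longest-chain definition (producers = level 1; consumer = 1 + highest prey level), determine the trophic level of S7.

S4 is a producer → level 1.
S12 eats S4 (level 1); other prey at levels: S2 1, S11 1 → level 2.
S3 eats S12 (level 2); other prey at levels: S4 1, S2 1, S1 2 → level 3.
S7 eats S3 (level 3); other prey at levels: S6 3 → level 4.

Trophic level 4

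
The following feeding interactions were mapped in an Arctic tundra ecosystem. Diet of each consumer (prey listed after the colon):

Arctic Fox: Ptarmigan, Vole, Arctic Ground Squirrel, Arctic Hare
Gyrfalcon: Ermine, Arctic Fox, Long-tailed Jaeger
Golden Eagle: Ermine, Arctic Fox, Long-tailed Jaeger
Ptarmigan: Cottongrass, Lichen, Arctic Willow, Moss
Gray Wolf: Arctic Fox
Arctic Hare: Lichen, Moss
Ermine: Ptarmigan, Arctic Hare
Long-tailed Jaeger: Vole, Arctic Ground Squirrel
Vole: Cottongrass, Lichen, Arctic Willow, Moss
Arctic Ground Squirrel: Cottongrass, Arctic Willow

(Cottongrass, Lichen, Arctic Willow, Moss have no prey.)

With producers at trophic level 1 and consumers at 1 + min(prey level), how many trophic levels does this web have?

4

Producers (level 1): Cottongrass, Lichen, Arctic Willow, Moss.
Following each consumer down to its lowest-level prey: Cottongrass → Ptarmigan → Ermine → Golden Eagle (levels 1 through 4).
All prey of Golden Eagle (Ermine 3, Arctic Fox 3, Long-tailed Jaeger 3) are at level 3 or above, so Golden Eagle is at level 1 + 3 = 4.
Every consumer has at least one prey at level 3 or below, so none exceeds level 4.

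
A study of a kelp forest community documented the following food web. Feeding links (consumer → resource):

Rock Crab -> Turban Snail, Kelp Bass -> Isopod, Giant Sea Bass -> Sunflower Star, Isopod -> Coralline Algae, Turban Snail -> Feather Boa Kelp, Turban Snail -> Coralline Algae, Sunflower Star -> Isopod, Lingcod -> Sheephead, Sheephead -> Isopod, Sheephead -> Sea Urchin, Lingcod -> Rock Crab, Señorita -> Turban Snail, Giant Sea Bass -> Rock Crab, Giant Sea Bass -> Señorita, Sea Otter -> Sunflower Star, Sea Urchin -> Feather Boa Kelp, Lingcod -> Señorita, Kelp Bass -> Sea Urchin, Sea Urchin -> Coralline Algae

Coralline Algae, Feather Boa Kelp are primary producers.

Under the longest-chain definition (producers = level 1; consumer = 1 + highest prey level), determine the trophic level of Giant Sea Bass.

Coralline Algae is a producer → level 1.
Turban Snail eats Coralline Algae (level 1); other prey at levels: Feather Boa Kelp 1 → level 2.
Rock Crab eats Turban Snail → level 3.
Giant Sea Bass eats Rock Crab (level 3); other prey at levels: Sunflower Star 3, Señorita 3 → level 4.

Trophic level 4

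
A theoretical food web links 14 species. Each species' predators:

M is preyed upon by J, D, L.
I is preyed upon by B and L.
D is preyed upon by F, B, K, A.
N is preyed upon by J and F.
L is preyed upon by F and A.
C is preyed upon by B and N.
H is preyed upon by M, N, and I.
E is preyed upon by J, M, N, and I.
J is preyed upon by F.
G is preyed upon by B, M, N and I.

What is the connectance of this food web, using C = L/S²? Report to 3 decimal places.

The web has S = 14 species and L = 27 feeding links.
C = L / S² = 27 / 196 = 0.1378 ≈ 0.138.

C = 0.138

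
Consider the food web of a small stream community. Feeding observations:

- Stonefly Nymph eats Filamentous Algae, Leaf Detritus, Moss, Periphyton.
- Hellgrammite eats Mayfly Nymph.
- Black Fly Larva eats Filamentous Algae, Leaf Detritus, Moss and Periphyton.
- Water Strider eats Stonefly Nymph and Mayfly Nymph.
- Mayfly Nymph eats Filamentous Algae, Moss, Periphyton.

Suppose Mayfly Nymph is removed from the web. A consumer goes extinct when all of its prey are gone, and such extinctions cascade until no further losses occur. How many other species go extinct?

Remove Mayfly Nymph.
Round 1: Hellgrammite (all prey gone) → extinct.
No further losses. Total secondary extinctions: 1.

1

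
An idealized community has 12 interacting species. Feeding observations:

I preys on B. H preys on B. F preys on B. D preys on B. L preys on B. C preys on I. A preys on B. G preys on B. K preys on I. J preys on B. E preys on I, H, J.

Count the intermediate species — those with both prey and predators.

Intermediate species (has both prey and predators): J, I, H.
Count: 3.

3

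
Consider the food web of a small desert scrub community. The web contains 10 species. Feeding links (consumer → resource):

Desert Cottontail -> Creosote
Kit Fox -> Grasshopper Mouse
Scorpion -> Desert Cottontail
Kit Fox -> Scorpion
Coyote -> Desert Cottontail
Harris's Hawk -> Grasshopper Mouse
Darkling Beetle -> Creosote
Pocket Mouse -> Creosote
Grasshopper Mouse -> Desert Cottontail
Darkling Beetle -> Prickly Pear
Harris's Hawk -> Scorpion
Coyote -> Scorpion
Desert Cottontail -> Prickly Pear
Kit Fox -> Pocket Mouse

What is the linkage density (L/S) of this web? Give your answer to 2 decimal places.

There are L = 14 links among S = 10 species.
L/S = 14/10 = 1.4000 ≈ 1.40.

L/S = 1.40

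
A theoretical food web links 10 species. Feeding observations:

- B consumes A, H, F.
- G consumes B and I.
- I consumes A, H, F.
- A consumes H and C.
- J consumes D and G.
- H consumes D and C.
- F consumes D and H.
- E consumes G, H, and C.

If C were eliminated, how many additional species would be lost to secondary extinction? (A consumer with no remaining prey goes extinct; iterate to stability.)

0

Remove C.
Every predator of it retains at least one other prey: H still has D; A still has H; E still has H, G.
No consumer loses all prey, so no secondary extinctions occur.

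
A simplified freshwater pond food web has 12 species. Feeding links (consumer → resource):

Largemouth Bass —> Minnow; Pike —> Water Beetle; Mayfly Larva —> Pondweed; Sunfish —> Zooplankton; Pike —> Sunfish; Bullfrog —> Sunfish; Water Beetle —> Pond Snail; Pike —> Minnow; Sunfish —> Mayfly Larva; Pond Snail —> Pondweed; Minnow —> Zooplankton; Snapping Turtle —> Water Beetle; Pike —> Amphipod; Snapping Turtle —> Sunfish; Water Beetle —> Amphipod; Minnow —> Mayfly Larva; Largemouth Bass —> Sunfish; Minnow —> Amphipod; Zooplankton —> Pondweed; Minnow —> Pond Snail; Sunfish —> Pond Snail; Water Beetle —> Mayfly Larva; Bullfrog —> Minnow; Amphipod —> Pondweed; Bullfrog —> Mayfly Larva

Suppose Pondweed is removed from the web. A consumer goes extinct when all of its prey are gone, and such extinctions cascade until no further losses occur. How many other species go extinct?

Remove Pondweed.
Round 1: Amphipod (all prey gone), Mayfly Larva (all prey gone), Zooplankton (all prey gone), Pond Snail (all prey gone) → extinct.
Round 2: Minnow (all prey gone), Sunfish (all prey gone), Water Beetle (all prey gone) → extinct.
Round 3: Bullfrog (all prey gone), Snapping Turtle (all prey gone), Pike (all prey gone), Largemouth Bass (all prey gone) → extinct.
No further losses. Total secondary extinctions: 11.

11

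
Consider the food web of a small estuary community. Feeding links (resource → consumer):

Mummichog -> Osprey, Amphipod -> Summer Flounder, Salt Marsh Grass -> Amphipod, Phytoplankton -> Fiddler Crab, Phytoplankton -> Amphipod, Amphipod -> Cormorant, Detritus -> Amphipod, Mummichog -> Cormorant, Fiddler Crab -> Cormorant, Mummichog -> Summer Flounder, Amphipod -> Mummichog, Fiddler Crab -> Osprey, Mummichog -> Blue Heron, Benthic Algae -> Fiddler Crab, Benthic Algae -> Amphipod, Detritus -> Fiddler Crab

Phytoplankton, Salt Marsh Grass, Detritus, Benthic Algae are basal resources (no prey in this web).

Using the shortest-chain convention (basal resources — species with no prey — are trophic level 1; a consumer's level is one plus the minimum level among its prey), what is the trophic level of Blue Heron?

Phytoplankton has no prey (basal) → level 1.
Amphipod eats Phytoplankton → level 2.
Mummichog eats Amphipod → level 3.
Blue Heron eats Mummichog → level 4.
No prey of Blue Heron is below level 3, so 4 is the minimum.

Trophic level 4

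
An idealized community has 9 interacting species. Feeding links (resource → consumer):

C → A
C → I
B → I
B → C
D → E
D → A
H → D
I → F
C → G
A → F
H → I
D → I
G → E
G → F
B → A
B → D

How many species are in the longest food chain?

One longest chain: H → D → A → F.
It has 4 species and 3 links.

4 species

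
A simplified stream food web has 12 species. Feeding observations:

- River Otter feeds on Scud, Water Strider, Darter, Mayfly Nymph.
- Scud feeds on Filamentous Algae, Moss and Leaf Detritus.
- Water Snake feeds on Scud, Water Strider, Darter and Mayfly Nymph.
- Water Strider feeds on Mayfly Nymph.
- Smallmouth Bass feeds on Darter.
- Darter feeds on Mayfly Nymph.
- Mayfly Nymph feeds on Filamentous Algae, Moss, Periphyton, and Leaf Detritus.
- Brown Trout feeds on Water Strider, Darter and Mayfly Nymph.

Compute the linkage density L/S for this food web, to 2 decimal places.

L/S = 1.75

There are L = 21 links among S = 12 species.
L/S = 21/12 = 1.7500 ≈ 1.75.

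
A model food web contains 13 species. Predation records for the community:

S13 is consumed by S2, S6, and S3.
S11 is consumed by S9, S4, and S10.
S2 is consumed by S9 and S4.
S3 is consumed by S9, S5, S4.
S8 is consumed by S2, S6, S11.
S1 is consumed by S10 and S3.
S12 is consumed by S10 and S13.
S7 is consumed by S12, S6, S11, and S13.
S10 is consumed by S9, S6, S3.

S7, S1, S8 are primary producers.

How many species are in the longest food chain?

5 species

One longest chain: S7 → S12 → S13 → S2 → S9.
It has 5 species and 4 links.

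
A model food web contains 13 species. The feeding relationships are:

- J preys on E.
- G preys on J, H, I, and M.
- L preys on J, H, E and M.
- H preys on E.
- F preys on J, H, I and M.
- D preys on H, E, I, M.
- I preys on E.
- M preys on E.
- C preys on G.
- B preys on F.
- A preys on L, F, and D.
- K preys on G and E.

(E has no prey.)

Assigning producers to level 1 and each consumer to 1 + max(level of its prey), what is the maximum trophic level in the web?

Producers (level 1): E.
E → I → G → K gives K level 4.
No species has a prey at level 4, so no species reaches level 5.

4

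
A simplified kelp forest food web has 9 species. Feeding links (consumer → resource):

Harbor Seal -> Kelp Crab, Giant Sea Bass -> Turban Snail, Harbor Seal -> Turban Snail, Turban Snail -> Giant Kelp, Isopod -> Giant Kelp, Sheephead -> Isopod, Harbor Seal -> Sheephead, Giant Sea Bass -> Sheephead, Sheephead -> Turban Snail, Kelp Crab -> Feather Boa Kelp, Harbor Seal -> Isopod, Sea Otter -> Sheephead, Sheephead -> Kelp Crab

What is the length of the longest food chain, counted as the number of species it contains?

One longest chain: Feather Boa Kelp → Kelp Crab → Sheephead → Giant Sea Bass.
It has 4 species and 3 links.

4 species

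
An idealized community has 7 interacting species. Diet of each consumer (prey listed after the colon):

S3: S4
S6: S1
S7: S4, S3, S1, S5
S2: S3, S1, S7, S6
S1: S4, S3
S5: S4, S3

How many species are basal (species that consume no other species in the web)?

1

Basal species (no prey listed): S4.
Count: 1.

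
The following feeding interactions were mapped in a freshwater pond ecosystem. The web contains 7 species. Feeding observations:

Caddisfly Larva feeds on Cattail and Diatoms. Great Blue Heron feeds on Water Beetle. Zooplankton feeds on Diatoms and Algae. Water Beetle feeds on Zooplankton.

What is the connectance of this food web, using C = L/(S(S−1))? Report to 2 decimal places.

C = 0.14

The web has S = 7 species and L = 6 feeding links.
C = L / (S(S−1)) = 6 / 42 = 0.1429 ≈ 0.14.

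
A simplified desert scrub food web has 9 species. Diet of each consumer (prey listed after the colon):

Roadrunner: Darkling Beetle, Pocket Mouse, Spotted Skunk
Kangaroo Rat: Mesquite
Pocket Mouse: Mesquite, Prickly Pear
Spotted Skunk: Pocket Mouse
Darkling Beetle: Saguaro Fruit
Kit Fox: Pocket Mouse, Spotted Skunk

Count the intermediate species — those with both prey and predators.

3

Intermediate species (has both prey and predators): Darkling Beetle, Pocket Mouse, Spotted Skunk.
Count: 3.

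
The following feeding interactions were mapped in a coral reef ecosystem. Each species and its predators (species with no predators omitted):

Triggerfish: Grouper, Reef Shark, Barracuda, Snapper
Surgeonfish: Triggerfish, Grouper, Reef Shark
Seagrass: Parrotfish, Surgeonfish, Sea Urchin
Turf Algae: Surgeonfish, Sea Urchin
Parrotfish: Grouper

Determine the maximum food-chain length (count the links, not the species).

One longest chain: Turf Algae → Surgeonfish → Triggerfish → Grouper.
It has 4 species and 3 links.

3 links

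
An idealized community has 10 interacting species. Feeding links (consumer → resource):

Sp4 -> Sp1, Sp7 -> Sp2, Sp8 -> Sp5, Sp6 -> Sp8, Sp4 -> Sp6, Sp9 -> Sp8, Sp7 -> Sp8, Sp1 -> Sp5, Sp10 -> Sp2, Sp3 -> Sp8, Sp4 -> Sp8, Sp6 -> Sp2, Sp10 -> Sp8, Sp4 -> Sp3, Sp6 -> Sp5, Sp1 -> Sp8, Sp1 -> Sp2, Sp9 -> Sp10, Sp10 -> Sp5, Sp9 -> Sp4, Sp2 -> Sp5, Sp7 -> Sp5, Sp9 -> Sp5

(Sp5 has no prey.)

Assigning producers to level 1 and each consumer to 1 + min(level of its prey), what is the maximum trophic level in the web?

Producers (level 1): Sp5.
Following each consumer down to its lowest-level prey: Sp5 → Sp8 → Sp4 (levels 1 through 3).
All prey of Sp4 (Sp8 2, Sp1 2, Sp6 2, Sp3 3) are at level 2 or above, so Sp4 is at level 1 + 2 = 3.
Every consumer has at least one prey at level 2 or below, so none exceeds level 3.

3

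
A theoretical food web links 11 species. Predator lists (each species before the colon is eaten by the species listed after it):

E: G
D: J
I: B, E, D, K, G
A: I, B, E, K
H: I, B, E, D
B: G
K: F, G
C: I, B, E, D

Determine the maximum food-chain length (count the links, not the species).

3 links

One longest chain: A → I → K → F.
It has 4 species and 3 links.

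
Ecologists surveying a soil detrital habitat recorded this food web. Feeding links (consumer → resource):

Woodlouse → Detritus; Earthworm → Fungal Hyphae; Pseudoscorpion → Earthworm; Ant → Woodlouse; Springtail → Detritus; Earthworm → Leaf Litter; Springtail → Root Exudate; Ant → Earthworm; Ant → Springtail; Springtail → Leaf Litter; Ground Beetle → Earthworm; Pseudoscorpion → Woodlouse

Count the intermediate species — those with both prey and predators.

3

Intermediate species (has both prey and predators): Woodlouse, Springtail, Earthworm.
Count: 3.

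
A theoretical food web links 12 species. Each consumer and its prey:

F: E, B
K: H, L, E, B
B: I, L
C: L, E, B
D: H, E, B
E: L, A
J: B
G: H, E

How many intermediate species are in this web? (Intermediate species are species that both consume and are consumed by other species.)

2

Intermediate species (has both prey and predators): E, B.
Count: 2.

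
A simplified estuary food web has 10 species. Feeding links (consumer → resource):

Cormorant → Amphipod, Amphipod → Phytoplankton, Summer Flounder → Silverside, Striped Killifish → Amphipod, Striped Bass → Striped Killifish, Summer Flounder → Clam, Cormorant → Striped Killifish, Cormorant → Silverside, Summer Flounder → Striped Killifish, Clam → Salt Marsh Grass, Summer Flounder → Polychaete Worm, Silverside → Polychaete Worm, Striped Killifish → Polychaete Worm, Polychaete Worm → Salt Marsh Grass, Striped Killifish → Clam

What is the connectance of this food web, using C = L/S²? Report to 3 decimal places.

The web has S = 10 species and L = 15 feeding links.
C = L / S² = 15 / 100 = 0.1500 ≈ 0.150.

C = 0.150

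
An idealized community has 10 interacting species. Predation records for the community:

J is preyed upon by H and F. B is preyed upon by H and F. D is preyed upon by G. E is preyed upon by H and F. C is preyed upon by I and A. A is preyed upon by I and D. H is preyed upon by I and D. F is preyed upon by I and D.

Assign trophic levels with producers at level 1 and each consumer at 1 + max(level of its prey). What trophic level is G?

Trophic level 4

J is a producer → level 1.
H eats J (level 1); other prey at levels: E 1, B 1 → level 2.
D eats H (level 2); other prey at levels: A 2, F 2 → level 3.
G eats D → level 4.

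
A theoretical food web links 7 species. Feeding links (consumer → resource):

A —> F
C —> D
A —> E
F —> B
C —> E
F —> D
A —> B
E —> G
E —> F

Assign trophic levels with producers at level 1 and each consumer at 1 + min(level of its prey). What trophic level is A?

Trophic level 2

B is a producer → level 1.
A eats B → level 2.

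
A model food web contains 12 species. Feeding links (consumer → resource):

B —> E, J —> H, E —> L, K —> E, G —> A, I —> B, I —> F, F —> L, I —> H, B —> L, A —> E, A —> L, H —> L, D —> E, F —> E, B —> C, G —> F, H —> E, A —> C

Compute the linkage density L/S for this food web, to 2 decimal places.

L/S = 1.58

There are L = 19 links among S = 12 species.
L/S = 19/12 = 1.5833 ≈ 1.58.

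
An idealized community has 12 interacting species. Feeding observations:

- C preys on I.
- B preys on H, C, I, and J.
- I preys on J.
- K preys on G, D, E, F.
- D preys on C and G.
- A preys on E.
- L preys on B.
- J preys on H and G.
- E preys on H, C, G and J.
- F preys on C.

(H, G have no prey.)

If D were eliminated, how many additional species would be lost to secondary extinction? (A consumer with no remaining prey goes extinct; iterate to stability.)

0

Remove D.
Every predator of it retains at least one other prey: K still has G, E, F.
No consumer loses all prey, so no secondary extinctions occur.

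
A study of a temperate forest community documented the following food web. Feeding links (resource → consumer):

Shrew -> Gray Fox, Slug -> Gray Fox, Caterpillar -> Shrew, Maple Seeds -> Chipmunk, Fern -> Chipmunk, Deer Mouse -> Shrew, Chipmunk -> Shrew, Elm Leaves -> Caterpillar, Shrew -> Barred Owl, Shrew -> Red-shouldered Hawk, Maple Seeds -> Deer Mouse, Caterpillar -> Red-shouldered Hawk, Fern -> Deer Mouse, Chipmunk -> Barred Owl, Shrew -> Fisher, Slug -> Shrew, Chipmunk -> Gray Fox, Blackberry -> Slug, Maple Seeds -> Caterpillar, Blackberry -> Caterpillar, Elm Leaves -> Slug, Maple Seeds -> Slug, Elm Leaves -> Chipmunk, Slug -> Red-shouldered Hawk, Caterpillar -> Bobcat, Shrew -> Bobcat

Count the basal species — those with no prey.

4

Basal species (no prey listed): Maple Seeds, Elm Leaves, Fern, Blackberry.
Count: 4.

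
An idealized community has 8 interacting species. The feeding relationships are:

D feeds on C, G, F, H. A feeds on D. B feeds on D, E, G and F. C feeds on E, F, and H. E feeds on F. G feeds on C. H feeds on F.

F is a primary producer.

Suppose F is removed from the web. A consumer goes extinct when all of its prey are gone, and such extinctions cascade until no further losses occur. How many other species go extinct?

Remove F.
Round 1: E (all prey gone), H (all prey gone) → extinct.
Round 2: C (all prey gone) → extinct.
Round 3: G (all prey gone) → extinct.
Round 4: D (all prey gone) → extinct.
Round 5: B (all prey gone), A (all prey gone) → extinct.
No further losses. Total secondary extinctions: 7.

7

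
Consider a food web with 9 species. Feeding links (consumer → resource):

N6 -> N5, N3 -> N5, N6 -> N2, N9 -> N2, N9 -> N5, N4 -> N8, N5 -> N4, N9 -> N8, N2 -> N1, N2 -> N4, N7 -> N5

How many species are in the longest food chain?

4 species

One longest chain: N8 → N4 → N5 → N3.
It has 4 species and 3 links.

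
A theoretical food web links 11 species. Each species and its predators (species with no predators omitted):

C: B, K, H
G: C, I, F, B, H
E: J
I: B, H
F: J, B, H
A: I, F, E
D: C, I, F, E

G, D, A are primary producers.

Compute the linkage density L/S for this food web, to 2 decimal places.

L/S = 1.91

There are L = 21 links among S = 11 species.
L/S = 21/11 = 1.9091 ≈ 1.91.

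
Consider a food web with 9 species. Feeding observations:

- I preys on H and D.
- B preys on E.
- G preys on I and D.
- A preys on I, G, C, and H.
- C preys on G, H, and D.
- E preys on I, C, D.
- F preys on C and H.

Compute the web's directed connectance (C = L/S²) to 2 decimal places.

The web has S = 9 species and L = 17 feeding links.
C = L / S² = 17 / 81 = 0.2099 ≈ 0.21.

C = 0.21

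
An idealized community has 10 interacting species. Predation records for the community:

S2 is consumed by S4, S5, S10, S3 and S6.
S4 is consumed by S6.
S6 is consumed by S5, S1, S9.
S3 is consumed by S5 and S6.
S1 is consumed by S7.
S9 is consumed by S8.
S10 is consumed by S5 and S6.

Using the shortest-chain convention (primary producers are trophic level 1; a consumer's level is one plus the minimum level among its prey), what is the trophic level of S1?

Trophic level 3

S2 is a producer → level 1.
S6 eats S2 → level 2.
S1 eats S6 → level 3.
No prey of S1 is below level 2, so 3 is the minimum.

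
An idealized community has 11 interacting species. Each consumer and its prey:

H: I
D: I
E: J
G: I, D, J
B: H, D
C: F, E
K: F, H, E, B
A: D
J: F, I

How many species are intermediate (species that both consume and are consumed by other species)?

Intermediate species (has both prey and predators): H, D, J, E, B.
Count: 5.

5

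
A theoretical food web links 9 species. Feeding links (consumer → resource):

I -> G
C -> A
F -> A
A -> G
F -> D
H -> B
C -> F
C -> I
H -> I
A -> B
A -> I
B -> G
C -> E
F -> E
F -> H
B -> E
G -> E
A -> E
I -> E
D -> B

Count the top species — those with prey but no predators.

Top species (has prey, but nothing eats it): C.
Count: 1.

1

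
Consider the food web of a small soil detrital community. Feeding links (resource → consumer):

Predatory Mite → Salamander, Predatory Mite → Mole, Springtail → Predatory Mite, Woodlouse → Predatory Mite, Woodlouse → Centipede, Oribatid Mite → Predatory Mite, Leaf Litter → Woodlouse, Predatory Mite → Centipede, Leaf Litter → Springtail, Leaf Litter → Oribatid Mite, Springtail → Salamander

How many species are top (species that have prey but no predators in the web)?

3

Top species (has prey, but nothing eats it): Mole, Salamander, Centipede.
Count: 3.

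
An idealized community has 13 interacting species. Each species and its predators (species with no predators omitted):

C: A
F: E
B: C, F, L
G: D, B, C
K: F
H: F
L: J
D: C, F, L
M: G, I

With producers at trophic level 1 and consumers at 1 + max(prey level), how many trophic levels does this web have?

5

Producers (level 1): K, M, H.
M → G → D → F → E gives E level 5.
No species has a prey at level 5, so no species reaches level 6.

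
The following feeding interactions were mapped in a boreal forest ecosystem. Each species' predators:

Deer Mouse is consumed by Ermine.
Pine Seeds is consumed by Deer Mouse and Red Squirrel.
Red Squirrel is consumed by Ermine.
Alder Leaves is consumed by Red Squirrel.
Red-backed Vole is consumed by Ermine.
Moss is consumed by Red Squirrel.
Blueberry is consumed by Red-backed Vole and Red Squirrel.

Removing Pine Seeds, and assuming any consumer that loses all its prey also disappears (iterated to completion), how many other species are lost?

1

Remove Pine Seeds.
Round 1: Deer Mouse (all prey gone) → extinct.
No further losses. Total secondary extinctions: 1.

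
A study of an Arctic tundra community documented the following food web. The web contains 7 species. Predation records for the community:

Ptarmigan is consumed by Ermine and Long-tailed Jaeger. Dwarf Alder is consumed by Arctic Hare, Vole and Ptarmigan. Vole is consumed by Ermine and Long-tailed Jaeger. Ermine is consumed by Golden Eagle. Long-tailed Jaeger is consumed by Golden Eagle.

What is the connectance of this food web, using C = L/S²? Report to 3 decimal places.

The web has S = 7 species and L = 9 feeding links.
C = L / S² = 9 / 49 = 0.1837 ≈ 0.184.

C = 0.184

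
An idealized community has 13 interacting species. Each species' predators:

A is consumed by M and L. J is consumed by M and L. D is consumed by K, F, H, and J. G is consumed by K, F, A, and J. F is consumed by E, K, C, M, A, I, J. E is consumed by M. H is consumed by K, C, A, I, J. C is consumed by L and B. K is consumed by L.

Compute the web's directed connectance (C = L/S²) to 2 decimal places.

C = 0.17

The web has S = 13 species and L = 28 feeding links.
C = L / S² = 28 / 169 = 0.1657 ≈ 0.17.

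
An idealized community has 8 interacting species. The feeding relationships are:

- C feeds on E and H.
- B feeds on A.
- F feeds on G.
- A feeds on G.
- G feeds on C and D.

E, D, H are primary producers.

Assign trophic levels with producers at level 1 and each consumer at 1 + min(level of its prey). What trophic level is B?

D is a producer → level 1.
G eats D → level 2.
A eats G → level 3.
B eats A → level 4.
No prey of B is below level 3, so 4 is the minimum.

Trophic level 4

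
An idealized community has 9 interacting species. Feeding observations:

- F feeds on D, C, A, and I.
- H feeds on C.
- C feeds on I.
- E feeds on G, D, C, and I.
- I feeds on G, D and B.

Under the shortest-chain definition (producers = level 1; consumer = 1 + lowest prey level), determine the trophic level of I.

G is a producer → level 1.
I eats G → level 2.

Trophic level 2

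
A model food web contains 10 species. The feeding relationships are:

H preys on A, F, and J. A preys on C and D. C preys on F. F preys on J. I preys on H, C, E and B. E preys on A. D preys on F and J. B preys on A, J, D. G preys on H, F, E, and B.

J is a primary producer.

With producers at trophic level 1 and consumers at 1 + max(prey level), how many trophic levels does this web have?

Producers (level 1): J.
J → F → D → A → H → I gives I level 6.
No species has a prey at level 6, so no species reaches level 7.

6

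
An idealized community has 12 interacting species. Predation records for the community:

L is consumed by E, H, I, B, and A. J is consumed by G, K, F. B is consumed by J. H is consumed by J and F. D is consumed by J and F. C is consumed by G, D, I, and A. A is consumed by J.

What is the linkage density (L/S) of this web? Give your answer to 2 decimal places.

There are L = 18 links among S = 12 species.
L/S = 18/12 = 1.5000 ≈ 1.50.

L/S = 1.50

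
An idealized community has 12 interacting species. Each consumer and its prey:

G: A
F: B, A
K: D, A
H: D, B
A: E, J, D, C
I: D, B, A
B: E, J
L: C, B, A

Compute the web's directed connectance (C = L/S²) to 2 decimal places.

The web has S = 12 species and L = 19 feeding links.
C = L / S² = 19 / 144 = 0.1319 ≈ 0.13.

C = 0.13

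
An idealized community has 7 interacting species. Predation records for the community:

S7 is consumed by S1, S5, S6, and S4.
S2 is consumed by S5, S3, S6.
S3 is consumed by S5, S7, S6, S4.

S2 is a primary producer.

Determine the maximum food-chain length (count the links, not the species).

One longest chain: S2 → S3 → S7 → S5.
It has 4 species and 3 links.

3 links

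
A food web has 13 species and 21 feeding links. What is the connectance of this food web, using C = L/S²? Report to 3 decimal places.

The web has S = 13 species and L = 21 feeding links.
C = L / S² = 21 / 169 = 0.1243 ≈ 0.124.

C = 0.124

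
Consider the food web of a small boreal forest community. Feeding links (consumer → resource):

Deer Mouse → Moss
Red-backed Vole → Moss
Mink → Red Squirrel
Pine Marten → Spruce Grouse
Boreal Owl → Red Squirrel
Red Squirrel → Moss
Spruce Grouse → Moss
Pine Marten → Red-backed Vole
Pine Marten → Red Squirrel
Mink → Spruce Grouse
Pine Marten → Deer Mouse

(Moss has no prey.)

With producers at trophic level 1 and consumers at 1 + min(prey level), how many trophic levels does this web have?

3

Producers (level 1): Moss.
Following each consumer down to its lowest-level prey: Moss → Red Squirrel → Mink (levels 1 through 3).
All prey of Mink (Red Squirrel 2, Spruce Grouse 2) are at level 2 or above, so Mink is at level 1 + 2 = 3.
Every consumer has at least one prey at level 2 or below, so none exceeds level 3.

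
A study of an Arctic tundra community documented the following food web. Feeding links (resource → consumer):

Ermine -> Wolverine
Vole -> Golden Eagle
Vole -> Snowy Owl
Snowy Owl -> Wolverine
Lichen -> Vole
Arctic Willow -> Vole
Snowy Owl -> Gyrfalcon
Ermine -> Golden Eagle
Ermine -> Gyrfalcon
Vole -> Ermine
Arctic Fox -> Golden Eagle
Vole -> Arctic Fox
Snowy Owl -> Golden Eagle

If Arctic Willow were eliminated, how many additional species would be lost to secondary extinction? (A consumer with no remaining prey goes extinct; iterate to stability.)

Remove Arctic Willow.
Every predator of it retains at least one other prey: Vole still has Lichen.
No consumer loses all prey, so no secondary extinctions occur.

0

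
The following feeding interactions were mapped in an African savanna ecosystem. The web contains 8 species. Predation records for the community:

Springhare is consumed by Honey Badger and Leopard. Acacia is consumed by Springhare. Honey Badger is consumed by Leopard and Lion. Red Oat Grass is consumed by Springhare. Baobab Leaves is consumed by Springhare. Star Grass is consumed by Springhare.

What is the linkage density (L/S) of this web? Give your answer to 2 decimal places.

L/S = 1.00

There are L = 8 links among S = 8 species.
L/S = 8/8 = 1.0000 ≈ 1.00.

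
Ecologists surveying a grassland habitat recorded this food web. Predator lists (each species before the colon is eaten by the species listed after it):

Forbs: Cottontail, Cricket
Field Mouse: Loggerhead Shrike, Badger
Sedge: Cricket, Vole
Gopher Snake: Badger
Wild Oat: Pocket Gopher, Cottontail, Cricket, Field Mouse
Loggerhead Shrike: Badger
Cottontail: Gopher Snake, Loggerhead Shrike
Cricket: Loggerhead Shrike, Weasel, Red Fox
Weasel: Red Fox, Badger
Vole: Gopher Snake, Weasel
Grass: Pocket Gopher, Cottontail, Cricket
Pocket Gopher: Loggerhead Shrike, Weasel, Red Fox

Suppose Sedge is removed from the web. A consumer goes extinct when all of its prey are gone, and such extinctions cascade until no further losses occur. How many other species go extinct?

Remove Sedge.
Round 1: Vole (all prey gone) → extinct.
No further losses. Total secondary extinctions: 1.

1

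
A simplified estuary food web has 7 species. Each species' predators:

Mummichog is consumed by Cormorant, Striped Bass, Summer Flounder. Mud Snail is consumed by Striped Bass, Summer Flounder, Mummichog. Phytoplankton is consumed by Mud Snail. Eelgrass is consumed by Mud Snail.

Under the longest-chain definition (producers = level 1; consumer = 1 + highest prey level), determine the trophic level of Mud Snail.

Phytoplankton is a producer → level 1.
Mud Snail eats Phytoplankton (level 1); other prey at levels: Eelgrass 1 → level 2.

Trophic level 2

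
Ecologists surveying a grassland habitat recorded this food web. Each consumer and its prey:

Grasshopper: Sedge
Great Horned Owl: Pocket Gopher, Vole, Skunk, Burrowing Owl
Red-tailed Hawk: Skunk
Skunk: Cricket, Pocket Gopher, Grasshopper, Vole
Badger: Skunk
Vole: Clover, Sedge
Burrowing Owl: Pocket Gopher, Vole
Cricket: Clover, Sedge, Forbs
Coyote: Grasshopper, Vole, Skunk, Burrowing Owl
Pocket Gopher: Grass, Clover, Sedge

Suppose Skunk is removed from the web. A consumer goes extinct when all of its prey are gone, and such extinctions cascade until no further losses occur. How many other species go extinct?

2

Remove Skunk.
Round 1: Red-tailed Hawk (all prey gone), Badger (all prey gone) → extinct.
No further losses. Total secondary extinctions: 2.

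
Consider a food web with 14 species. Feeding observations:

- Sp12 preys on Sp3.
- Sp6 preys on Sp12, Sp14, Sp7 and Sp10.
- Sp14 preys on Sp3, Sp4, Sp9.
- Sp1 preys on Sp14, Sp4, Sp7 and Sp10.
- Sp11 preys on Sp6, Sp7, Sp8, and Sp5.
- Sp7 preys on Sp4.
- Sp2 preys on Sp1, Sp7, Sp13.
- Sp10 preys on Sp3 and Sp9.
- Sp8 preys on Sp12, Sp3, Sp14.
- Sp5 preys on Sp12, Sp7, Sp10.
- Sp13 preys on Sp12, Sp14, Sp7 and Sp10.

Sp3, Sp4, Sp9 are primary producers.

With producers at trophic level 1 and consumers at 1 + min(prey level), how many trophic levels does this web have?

Producers (level 1): Sp3, Sp4, Sp9.
Following each consumer down to its lowest-level prey: Sp3 → Sp14 → Sp6 (levels 1 through 3).
All prey of Sp6 (Sp14 2, Sp7 2, Sp10 2, Sp12 2) are at level 2 or above, so Sp6 is at level 1 + 2 = 3.
Every consumer has at least one prey at level 2 or below, so none exceeds level 3.

3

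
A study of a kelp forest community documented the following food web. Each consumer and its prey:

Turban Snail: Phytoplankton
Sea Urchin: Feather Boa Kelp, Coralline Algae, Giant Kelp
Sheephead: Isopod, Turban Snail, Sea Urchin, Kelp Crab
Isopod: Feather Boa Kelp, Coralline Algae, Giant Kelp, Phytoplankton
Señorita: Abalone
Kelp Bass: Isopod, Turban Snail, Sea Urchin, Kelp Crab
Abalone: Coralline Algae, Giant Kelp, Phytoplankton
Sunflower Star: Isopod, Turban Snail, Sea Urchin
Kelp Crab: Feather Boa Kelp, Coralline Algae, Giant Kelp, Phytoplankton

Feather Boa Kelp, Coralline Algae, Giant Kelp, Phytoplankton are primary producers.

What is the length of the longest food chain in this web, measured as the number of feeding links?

One longest chain: Feather Boa Kelp → Isopod → Sunflower Star.
It has 3 species and 2 links.

2 links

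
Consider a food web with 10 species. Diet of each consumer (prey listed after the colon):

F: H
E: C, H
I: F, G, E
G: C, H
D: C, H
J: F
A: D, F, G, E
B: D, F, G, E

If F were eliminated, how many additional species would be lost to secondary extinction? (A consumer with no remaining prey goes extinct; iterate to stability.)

1

Remove F.
Round 1: J (all prey gone) → extinct.
No further losses. Total secondary extinctions: 1.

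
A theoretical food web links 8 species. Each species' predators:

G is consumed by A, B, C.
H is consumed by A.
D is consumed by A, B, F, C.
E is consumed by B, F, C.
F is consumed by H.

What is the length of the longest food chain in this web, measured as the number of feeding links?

3 links

One longest chain: D → F → H → A.
It has 4 species and 3 links.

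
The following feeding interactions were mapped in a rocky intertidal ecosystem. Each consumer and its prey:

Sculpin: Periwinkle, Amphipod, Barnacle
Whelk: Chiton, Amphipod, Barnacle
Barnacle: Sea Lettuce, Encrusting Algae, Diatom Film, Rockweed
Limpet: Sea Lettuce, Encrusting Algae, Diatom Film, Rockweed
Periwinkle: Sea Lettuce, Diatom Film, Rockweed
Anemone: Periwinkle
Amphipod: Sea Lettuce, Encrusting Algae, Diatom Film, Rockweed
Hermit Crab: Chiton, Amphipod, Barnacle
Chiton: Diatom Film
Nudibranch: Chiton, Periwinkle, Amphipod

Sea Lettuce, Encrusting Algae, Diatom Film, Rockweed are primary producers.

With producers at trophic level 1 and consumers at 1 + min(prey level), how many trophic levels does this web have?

Producers (level 1): Sea Lettuce, Encrusting Algae, Diatom Film, Rockweed.
Following each consumer down to its lowest-level prey: Sea Lettuce → Barnacle → Hermit Crab (levels 1 through 3).
All prey of Hermit Crab (Barnacle 2, Chiton 2, Amphipod 2) are at level 2 or above, so Hermit Crab is at level 1 + 2 = 3.
Every consumer has at least one prey at level 2 or below, so none exceeds level 3.

3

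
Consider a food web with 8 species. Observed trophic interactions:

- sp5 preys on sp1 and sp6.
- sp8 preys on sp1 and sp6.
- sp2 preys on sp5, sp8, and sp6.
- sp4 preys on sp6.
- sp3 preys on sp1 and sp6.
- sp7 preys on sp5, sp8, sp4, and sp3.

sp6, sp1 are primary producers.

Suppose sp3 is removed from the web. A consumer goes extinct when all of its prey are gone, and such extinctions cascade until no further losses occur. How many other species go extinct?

0

Remove sp3.
Every predator of it retains at least one other prey: sp7 still has sp8, sp5, sp4.
No consumer loses all prey, so no secondary extinctions occur.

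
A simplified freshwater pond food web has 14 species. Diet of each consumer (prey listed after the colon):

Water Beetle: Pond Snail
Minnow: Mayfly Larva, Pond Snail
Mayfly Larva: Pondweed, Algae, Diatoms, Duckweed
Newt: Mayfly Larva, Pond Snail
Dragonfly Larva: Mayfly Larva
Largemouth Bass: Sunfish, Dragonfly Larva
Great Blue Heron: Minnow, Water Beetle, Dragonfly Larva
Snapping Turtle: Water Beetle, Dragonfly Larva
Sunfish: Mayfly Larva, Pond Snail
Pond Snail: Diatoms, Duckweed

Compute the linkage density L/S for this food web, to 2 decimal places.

There are L = 21 links among S = 14 species.
L/S = 21/14 = 1.5000 ≈ 1.50.

L/S = 1.50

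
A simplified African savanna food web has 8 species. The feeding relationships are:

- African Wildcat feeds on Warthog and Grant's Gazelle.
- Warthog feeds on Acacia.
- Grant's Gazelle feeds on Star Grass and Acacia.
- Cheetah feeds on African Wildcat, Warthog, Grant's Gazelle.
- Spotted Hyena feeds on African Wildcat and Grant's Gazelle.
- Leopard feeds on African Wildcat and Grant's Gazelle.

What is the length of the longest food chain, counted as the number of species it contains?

4 species

One longest chain: Acacia → Warthog → African Wildcat → Cheetah.
It has 4 species and 3 links.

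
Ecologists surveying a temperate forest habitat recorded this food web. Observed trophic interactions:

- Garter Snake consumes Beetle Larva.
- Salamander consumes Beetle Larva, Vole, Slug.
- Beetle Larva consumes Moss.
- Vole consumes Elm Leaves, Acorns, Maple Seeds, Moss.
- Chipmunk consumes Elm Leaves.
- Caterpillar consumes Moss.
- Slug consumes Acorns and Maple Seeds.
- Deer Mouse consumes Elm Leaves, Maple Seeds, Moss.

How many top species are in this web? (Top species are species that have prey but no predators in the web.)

Top species (has prey, but nothing eats it): Deer Mouse, Caterpillar, Chipmunk, Garter Snake, Salamander.
Count: 5.

5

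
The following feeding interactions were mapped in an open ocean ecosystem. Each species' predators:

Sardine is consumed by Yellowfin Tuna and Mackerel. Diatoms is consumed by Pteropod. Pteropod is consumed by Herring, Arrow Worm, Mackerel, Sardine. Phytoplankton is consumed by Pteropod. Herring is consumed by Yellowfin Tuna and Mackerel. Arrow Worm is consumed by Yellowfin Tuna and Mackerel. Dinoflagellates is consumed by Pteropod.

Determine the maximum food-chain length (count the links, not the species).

3 links

One longest chain: Phytoplankton → Pteropod → Sardine → Mackerel.
It has 4 species and 3 links.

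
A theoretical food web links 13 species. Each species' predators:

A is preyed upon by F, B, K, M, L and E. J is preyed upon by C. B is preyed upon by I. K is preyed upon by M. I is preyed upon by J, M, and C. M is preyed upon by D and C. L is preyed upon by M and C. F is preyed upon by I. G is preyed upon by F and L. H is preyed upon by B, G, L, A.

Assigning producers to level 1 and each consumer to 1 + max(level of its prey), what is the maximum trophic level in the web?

6

Producers (level 1): H.
H → G → F → I → J → C gives C level 6.
No species has a prey at level 6, so no species reaches level 7.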